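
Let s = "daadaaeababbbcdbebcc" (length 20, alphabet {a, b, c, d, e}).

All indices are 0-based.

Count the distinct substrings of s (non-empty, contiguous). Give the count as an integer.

rank | idx | suffix
   0 |   1 | aadaaeababbbcdbebcc
   1 |   4 | aaeababbbcdbebcc
   2 |   7 | ababbbcdbebcc
   3 |   9 | abbbcdbebcc
   4 |   2 | adaaeababbbcdbebcc
   5 |   5 | aeababbbcdbebcc
   6 |   8 | babbbcdbebcc
   7 |  10 | bbbcdbebcc
   8 |  11 | bbcdbebcc
   9 |  17 | bcc
  10 |  12 | bcdbebcc
  11 |  15 | bebcc
  12 |  19 | c
  13 |  18 | cc
  14 |  13 | cdbebcc
  15 |   0 | daadaaeababbbcdbebcc
  16 |   3 | daaeababbbcdbebcc
  17 |  14 | dbebcc
  18 |   6 | eababbbcdbebcc
  19 |  16 | ebcc

SA = [1, 4, 7, 9, 2, 5, 8, 10, 11, 17, 12, 15, 19, 18, 13, 0, 3, 14, 6, 16]
[i] adj suffixes → lcp
  [1] 1/4 → 2 ('aa')
  [2] 4/7 → 1 ('a')
  [3] 7/9 → 2 ('ab')
  [4] 9/2 → 1 ('a')
  [5] 2/5 → 1 ('a')
  [6] 5/8 → 0 ('')
  [7] 8/10 → 1 ('b')
  [8] 10/11 → 2 ('bb')
  [9] 11/17 → 1 ('b')
  [10] 17/12 → 2 ('bc')
  [11] 12/15 → 1 ('b')
  [12] 15/19 → 0 ('')
  [13] 19/18 → 1 ('c')
  [14] 18/13 → 1 ('c')
  [15] 13/0 → 0 ('')
  [16] 0/3 → 3 ('daa')
  [17] 3/14 → 1 ('d')
  [18] 14/6 → 0 ('')
  [19] 6/16 → 1 ('e')

n(n+1)/2 = 20·21/2 = 210
Σ LCP = 0 + 2 + 1 + 2 + 1 + 1 + 0 + 1 + 2 + 1 + 2 + 1 + 0 + 1 + 1 + 0 + 3 + 1 + 0 + 1 = 21
distinct = 210 − 21 = 189

189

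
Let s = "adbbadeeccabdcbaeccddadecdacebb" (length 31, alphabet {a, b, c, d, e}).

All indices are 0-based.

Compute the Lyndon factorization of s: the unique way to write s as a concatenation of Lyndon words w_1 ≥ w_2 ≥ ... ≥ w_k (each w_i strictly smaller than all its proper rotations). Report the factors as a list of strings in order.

emit factor 1: 'adbbadeecc' (i=0, period=10)
emit factor 2: 'abdcbaeccddadecdacebb' (i=10, period=21)

["adbbadeecc", "abdcbaeccddadecdacebb"]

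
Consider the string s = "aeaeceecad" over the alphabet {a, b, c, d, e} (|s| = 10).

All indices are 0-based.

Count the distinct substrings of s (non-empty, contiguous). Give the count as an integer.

47

rank | idx | suffix
   0 |   8 | ad
   1 |   0 | aeaeceecad
   2 |   2 | aeceecad
   3 |   7 | cad
   4 |   4 | ceecad
   5 |   9 | d
   6 |   1 | eaeceecad
   7 |   6 | ecad
   8 |   3 | eceecad
   9 |   5 | eecad

SA = [8, 0, 2, 7, 4, 9, 1, 6, 3, 5]
i: (SA[i-1],SA[i]) lcp shared
  1: (8,0) 1 'a'
  2: (0,2) 2 'ae'
  3: (2,7) 0 ''
  4: (7,4) 1 'c'
  5: (4,9) 0 ''
  6: (9,1) 0 ''
  7: (1,6) 1 'e'
  8: (6,3) 2 'ec'
  9: (3,5) 1 'e'

n(n+1)/2 = 10·11/2 = 55
Σ LCP = 0 + 1 + 2 + 0 + 1 + 0 + 0 + 1 + 2 + 1 = 8
distinct = 55 − 8 = 47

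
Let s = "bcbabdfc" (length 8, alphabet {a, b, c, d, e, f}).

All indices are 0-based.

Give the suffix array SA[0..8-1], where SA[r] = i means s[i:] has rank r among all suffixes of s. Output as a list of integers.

[3, 2, 0, 4, 7, 1, 5, 6]

sorted suffixes:
  #0 SA[0]=3  'abdfc'
  #1 SA[1]=2  'babdfc'
  #2 SA[2]=0  'bcbabdfc'
  #3 SA[3]=4  'bdfc'
  #4 SA[4]=7  'c'
  #5 SA[5]=1  'cbabdfc'
  #6 SA[6]=5  'dfc'
  #7 SA[7]=6  'fc'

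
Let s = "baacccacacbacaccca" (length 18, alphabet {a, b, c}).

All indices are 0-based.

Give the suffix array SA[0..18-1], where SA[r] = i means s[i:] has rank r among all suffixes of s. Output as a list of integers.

rank→(start, suffix):
  0 → (17, 'a')
  1 → (1, 'aacccacacbacaccca')
  2 → (6, 'acacbacaccca')
  3 → (11, 'acaccca')
  4 → (8, 'acbacaccca')
  5 → (13, 'accca')
  6 → (2, 'acccacacbacaccca')
  7 → (0, 'baacccacacbacaccca')
  8 → (10, 'bacaccca')
  9 → (16, 'ca')
  10 → (5, 'cacacbacaccca')
  11 → (7, 'cacbacaccca')
  12 → (12, 'caccca')
  13 → (9, 'cbacaccca')
  14 → (15, 'cca')
  15 → (4, 'ccacacbacaccca')
  16 → (14, 'ccca')
  17 → (3, 'cccacacbacaccca')

[17, 1, 6, 11, 8, 13, 2, 0, 10, 16, 5, 7, 12, 9, 15, 4, 14, 3]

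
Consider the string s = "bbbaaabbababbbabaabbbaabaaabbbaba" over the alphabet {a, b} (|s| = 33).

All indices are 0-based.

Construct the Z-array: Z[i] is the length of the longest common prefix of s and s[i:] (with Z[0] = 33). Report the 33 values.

Z[0]=33
i=1: fresh scan; Z[1]=2 extend→box=[1,3)
i=2: min(r-i=1, Z[1]=2)=1; Z[2]=1
i=3: fresh scan; Z[3]=0
i=4: fresh scan; Z[4]=0
i=5: fresh scan; Z[5]=0
i=6: fresh scan; Z[6]=2 extend→box=[6,8)
i=7: min(r-i=1, Z[1]=2)=1; Z[7]=1
i=8: fresh scan; Z[8]=0
i=9: fresh scan; Z[9]=1 extend→box=[9,10)
i=10: fresh scan; Z[10]=0
i=11: fresh scan; Z[11]=4 extend→box=[11,15)
i=12: min(r-i=3, Z[1]=2)=2; Z[12]=2
i=13: min(r-i=2, Z[2]=1)=1; Z[13]=1
i=14: min(r-i=1, Z[3]=0)=0; Z[14]=0
i=15: fresh scan; Z[15]=1 extend→box=[15,16)
i=16: fresh scan; Z[16]=0
i=17: fresh scan; Z[17]=0
i=18: fresh scan; Z[18]=5 extend→box=[18,23)
i=19: min(r-i=4, Z[1]=2)=2; Z[19]=2
i=20: min(r-i=3, Z[2]=1)=1; Z[20]=1
i=21: min(r-i=2, Z[3]=0)=0; Z[21]=0
i=22: min(r-i=1, Z[4]=0)=0; Z[22]=0
i=23: fresh scan; Z[23]=1 extend→box=[23,24)
i=24: fresh scan; Z[24]=0
i=25: fresh scan; Z[25]=0
i=26: fresh scan; Z[26]=0
i=27: fresh scan; Z[27]=4 extend→box=[27,31)
i=28: min(r-i=3, Z[1]=2)=2; Z[28]=2
i=29: min(r-i=2, Z[2]=1)=1; Z[29]=1
i=30: min(r-i=1, Z[3]=0)=0; Z[30]=0
i=31: fresh scan; Z[31]=1 extend→box=[31,32)
i=32: fresh scan; Z[32]=0

[33, 2, 1, 0, 0, 0, 2, 1, 0, 1, 0, 4, 2, 1, 0, 1, 0, 0, 5, 2, 1, 0, 0, 1, 0, 0, 0, 4, 2, 1, 0, 1, 0]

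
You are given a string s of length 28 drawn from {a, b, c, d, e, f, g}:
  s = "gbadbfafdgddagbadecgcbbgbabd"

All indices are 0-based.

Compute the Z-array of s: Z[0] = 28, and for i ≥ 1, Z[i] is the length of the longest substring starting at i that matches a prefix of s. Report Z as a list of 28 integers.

[28, 0, 0, 0, 0, 0, 0, 0, 0, 1, 0, 0, 0, 4, 0, 0, 0, 0, 0, 1, 0, 0, 0, 3, 0, 0, 0, 0]

Z[0]=28
i=1: fresh scan; Z[1]=0
i=2: fresh scan; Z[2]=0
i=3: fresh scan; Z[3]=0
i=4: fresh scan; Z[4]=0
i=5: fresh scan; Z[5]=0
i=6: fresh scan; Z[6]=0
i=7: fresh scan; Z[7]=0
i=8: fresh scan; Z[8]=0
i=9: fresh scan; Z[9]=1 extend→box=[9,10)
i=10: fresh scan; Z[10]=0
i=11: fresh scan; Z[11]=0
i=12: fresh scan; Z[12]=0
i=13: fresh scan; Z[13]=4 extend→box=[13,17)
i=14: min(r-i=3, Z[1]=0)=0; Z[14]=0
i=15: min(r-i=2, Z[2]=0)=0; Z[15]=0
i=16: min(r-i=1, Z[3]=0)=0; Z[16]=0
i=17: fresh scan; Z[17]=0
i=18: fresh scan; Z[18]=0
i=19: fresh scan; Z[19]=1 extend→box=[19,20)
i=20: fresh scan; Z[20]=0
i=21: fresh scan; Z[21]=0
i=22: fresh scan; Z[22]=0
i=23: fresh scan; Z[23]=3 extend→box=[23,26)
i=24: min(r-i=2, Z[1]=0)=0; Z[24]=0
i=25: min(r-i=1, Z[2]=0)=0; Z[25]=0
i=26: fresh scan; Z[26]=0
i=27: fresh scan; Z[27]=0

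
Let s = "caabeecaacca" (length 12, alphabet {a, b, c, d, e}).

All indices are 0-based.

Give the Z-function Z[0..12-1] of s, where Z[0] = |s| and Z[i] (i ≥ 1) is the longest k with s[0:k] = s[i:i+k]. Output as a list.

[12, 0, 0, 0, 0, 0, 3, 0, 0, 1, 2, 0]

Z[0]=12
i=1: outside box; Z[1]=0
i=2: outside box; Z[2]=0
i=3: outside box; Z[3]=0
i=4: outside box; Z[4]=0
i=5: outside box; Z[5]=0
i=6: outside box; Z[6]=3 scan→box=[6,9)
i=7: min(r-i=2, Z[1]=0)=0; Z[7]=0
i=8: min(r-i=1, Z[2]=0)=0; Z[8]=0
i=9: outside box; Z[9]=1 scan→box=[9,10)
i=10: outside box; Z[10]=2 scan→box=[10,12)
i=11: min(r-i=1, Z[1]=0)=0; Z[11]=0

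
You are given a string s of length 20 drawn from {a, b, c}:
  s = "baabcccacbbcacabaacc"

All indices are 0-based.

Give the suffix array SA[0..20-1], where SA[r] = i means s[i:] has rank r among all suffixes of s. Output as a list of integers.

[1, 16, 14, 2, 12, 7, 17, 0, 15, 9, 10, 3, 19, 13, 11, 6, 8, 18, 5, 4]

sorted suffixes:
  #0 SA[0]=1  'aabcccacbbcacabaacc'
  #1 SA[1]=16  'aacc'
  #2 SA[2]=14  'abaacc'
  #3 SA[3]=2  'abcccacbbcacabaacc'
  #4 SA[4]=12  'acabaacc'
  #5 SA[5]=7  'acbbcacabaacc'
  #6 SA[6]=17  'acc'
  #7 SA[7]=0  'baabcccacbbcacabaacc'
  #8 SA[8]=15  'baacc'
  #9 SA[9]=9  'bbcacabaacc'
  #10 SA[10]=10  'bcacabaacc'
  #11 SA[11]=3  'bcccacbbcacabaacc'
  #12 SA[12]=19  'c'
  #13 SA[13]=13  'cabaacc'
  #14 SA[14]=11  'cacabaacc'
  #15 SA[15]=6  'cacbbcacabaacc'
  #16 SA[16]=8  'cbbcacabaacc'
  #17 SA[17]=18  'cc'
  #18 SA[18]=5  'ccacbbcacabaacc'
  #19 SA[19]=4  'cccacbbcacabaacc'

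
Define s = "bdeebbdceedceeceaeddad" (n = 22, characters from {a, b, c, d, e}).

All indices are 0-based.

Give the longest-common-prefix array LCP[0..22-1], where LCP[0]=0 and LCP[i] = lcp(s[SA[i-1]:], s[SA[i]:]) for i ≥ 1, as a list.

[0, 1, 0, 1, 2, 0, 2, 3, 0, 1, 1, 4, 1, 1, 0, 1, 1, 1, 2, 1, 2, 2]

rank→(start, suffix):
  0 → (20, 'ad')
  1 → (16, 'aeddad')
  2 → (4, 'bbdceedceeceaeddad')
  3 → (5, 'bdceedceeceaeddad')
  4 → (0, 'bdeebbdceedceeceaeddad')
  5 → (14, 'ceaeddad')
  6 → (11, 'ceeceaeddad')
  7 → (7, 'ceedceeceaeddad')
  8 → (21, 'd')
  9 → (19, 'dad')
  10 → (10, 'dceeceaeddad')
  11 → (6, 'dceedceeceaeddad')
  12 → (18, 'ddad')
  13 → (1, 'deebbdceedceeceaeddad')
  14 → (15, 'eaeddad')
  15 → (3, 'ebbdceedceeceaeddad')
  16 → (13, 'eceaeddad')
  17 → (9, 'edceeceaeddad')
  18 → (17, 'eddad')
  19 → (2, 'eebbdceedceeceaeddad')
  20 → (12, 'eeceaeddad')
  21 → (8, 'eedceeceaeddad')

SA = [20, 16, 4, 5, 0, 14, 11, 7, 21, 19, 10, 6, 18, 1, 15, 3, 13, 9, 17, 2, 12, 8]
[i] adj suffixes → lcp
  [1] 20/16 → 1 ('a')
  [2] 16/4 → 0 ('')
  [3] 4/5 → 1 ('b')
  [4] 5/0 → 2 ('bd')
  [5] 0/14 → 0 ('')
  [6] 14/11 → 2 ('ce')
  [7] 11/7 → 3 ('cee')
  [8] 7/21 → 0 ('')
  [9] 21/19 → 1 ('d')
  [10] 19/10 → 1 ('d')
  [11] 10/6 → 4 ('dcee')
  [12] 6/18 → 1 ('d')
  [13] 18/1 → 1 ('d')
  [14] 1/15 → 0 ('')
  [15] 15/3 → 1 ('e')
  [16] 3/13 → 1 ('e')
  [17] 13/9 → 1 ('e')
  [18] 9/17 → 2 ('ed')
  [19] 17/2 → 1 ('e')
  [20] 2/12 → 2 ('ee')
  [21] 12/8 → 2 ('ee')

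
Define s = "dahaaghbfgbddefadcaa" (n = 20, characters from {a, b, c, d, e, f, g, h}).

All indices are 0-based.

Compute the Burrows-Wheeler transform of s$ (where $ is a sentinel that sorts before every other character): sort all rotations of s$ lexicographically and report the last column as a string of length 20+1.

aachfadghd$abddebfaag

rank  rotation               last
    0  $dahaaghbfgbddefadcaa  a
    1  a$dahaaghbfgbddefadca  a
    2  aa$dahaaghbfgbddefadc  c
    3  aaghbfgbddefadcaa$dah  h
    4  adcaa$dahaaghbfgbddef  f
    5  aghbfgbddefadcaa$daha  a
    6  ahaaghbfgbddefadcaa$d  d
    7  bddefadcaa$dahaaghbfg  g
    8  bfgbddefadcaa$dahaagh  h
    9  caa$dahaaghbfgbddefad  d
   10  dahaaghbfgbddefadcaa$  $
   11  dcaa$dahaaghbfgbddefa  a
   12  ddefadcaa$dahaaghbfgb  b
   13  defadcaa$dahaaghbfgbd  d
   14  efadcaa$dahaaghbfgbdd  d
   15  fadcaa$dahaaghbfgbdde  e
   16  fgbddefadcaa$dahaaghb  b
   17  gbddefadcaa$dahaaghbf  f
   18  ghbfgbddefadcaa$dahaa  a
   19  haaghbfgbddefadcaa$da  a
   20  hbfgbddefadcaa$dahaag  g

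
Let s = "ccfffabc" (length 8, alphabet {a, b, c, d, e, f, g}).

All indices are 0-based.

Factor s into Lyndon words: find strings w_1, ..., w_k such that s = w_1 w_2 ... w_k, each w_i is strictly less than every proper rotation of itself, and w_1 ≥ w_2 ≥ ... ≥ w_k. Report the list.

emit factor 1: 'ccfff' (i=0, period=5)
emit factor 2: 'abc' (i=5, period=3)

["ccfff", "abc"]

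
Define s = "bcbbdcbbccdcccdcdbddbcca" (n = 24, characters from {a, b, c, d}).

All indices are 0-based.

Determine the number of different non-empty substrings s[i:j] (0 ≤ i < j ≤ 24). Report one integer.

rank | idx | suffix
   0 |  23 | a
   1 |   6 | bbccdcccdcdbddbcca
   2 |   2 | bbdcbbccdcccdcdbddbcca
   3 |   0 | bcbbdcbbccdcccdcdbddbcca
   4 |  20 | bcca
   5 |   7 | bccdcccdcdbddbcca
   6 |   3 | bdcbbccdcccdcdbddbcca
   7 |  17 | bddbcca
   8 |  22 | ca
   9 |   5 | cbbccdcccdcdbddbcca
  10 |   1 | cbbdcbbccdcccdcdbddbcca
  11 |  21 | cca
  12 |  11 | cccdcdbddbcca
  13 |   8 | ccdcccdcdbddbcca
  14 |  12 | ccdcdbddbcca
  15 |  15 | cdbddbcca
  16 |   9 | cdcccdcdbddbcca
  17 |  13 | cdcdbddbcca
  18 |  19 | dbcca
  19 |  16 | dbddbcca
  20 |   4 | dcbbccdcccdcdbddbcca
  21 |  10 | dcccdcdbddbcca
  22 |  14 | dcdbddbcca
  23 |  18 | ddbcca

SA = [23, 6, 2, 0, 20, 7, 3, 17, 22, 5, 1, 21, 11, 8, 12, 15, 9, 13, 19, 16, 4, 10, 14, 18]
i: (SA[i-1],SA[i]) lcp shared
  1: (23,6) 0 ''
  2: (6,2) 2 'bb'
  3: (2,0) 1 'b'
  4: (0,20) 2 'bc'
  5: (20,7) 3 'bcc'
  6: (7,3) 1 'b'
  7: (3,17) 2 'bd'
  8: (17,22) 0 ''
  9: (22,5) 1 'c'
  10: (5,1) 3 'cbb'
  11: (1,21) 1 'c'
  12: (21,11) 2 'cc'
  13: (11,8) 2 'cc'
  14: (8,12) 4 'ccdc'
  15: (12,15) 1 'c'
  16: (15,9) 2 'cd'
  17: (9,13) 3 'cdc'
  18: (13,19) 0 ''
  19: (19,16) 2 'db'
  20: (16,4) 1 'd'
  21: (4,10) 2 'dc'
  22: (10,14) 2 'dc'
  23: (14,18) 1 'd'

n(n+1)/2 = 24·25/2 = 300
Σ LCP = 0 + 0 + 2 + 1 + 2 + 3 + 1 + 2 + 0 + 1 + 3 + 1 + 2 + 2 + 4 + 1 + 2 + 3 + 0 + 2 + 1 + 2 + 2 + 1 = 38
distinct = 300 − 38 = 262

262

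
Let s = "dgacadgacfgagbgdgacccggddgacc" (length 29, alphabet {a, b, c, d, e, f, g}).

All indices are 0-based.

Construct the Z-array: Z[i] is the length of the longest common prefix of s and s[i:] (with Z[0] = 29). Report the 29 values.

Z[0]=29
i=1: i≥r, start 0; Z[1]=0
i=2: i≥r, start 0; Z[2]=0
i=3: i≥r, start 0; Z[3]=0
i=4: i≥r, start 0; Z[4]=0
i=5: i≥r, start 0; Z[5]=4 scan→box=[5,9)
i=6: min(r-i=3, Z[1]=0)=0; Z[6]=0
i=7: min(r-i=2, Z[2]=0)=0; Z[7]=0
i=8: min(r-i=1, Z[3]=0)=0; Z[8]=0
i=9: i≥r, start 0; Z[9]=0
i=10: i≥r, start 0; Z[10]=0
i=11: i≥r, start 0; Z[11]=0
i=12: i≥r, start 0; Z[12]=0
i=13: i≥r, start 0; Z[13]=0
i=14: i≥r, start 0; Z[14]=0
i=15: i≥r, start 0; Z[15]=4 scan→box=[15,19)
i=16: min(r-i=3, Z[1]=0)=0; Z[16]=0
i=17: min(r-i=2, Z[2]=0)=0; Z[17]=0
i=18: min(r-i=1, Z[3]=0)=0; Z[18]=0
i=19: i≥r, start 0; Z[19]=0
i=20: i≥r, start 0; Z[20]=0
i=21: i≥r, start 0; Z[21]=0
i=22: i≥r, start 0; Z[22]=0
i=23: i≥r, start 0; Z[23]=1 scan→box=[23,24)
i=24: i≥r, start 0; Z[24]=4 scan→box=[24,28)
i=25: min(r-i=3, Z[1]=0)=0; Z[25]=0
i=26: min(r-i=2, Z[2]=0)=0; Z[26]=0
i=27: min(r-i=1, Z[3]=0)=0; Z[27]=0
i=28: i≥r, start 0; Z[28]=0

[29, 0, 0, 0, 0, 4, 0, 0, 0, 0, 0, 0, 0, 0, 0, 4, 0, 0, 0, 0, 0, 0, 0, 1, 4, 0, 0, 0, 0]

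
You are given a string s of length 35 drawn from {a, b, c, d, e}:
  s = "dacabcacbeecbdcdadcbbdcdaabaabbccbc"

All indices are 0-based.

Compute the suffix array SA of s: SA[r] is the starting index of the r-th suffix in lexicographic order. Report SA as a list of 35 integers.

rank | idx | suffix
   0 |  24 | aabaabbccbc
   1 |  27 | aabbccbc
   2 |  25 | abaabbccbc
   3 |  28 | abbccbc
   4 |   3 | abcacbeecbdcdadcbbdcdaabaabbccbc
   5 |   1 | acabcacbeecbdcdadcbbdcdaabaabbccbc
   6 |   6 | acbeecbdcdadcbbdcdaabaabbccbc
   7 |  16 | adcbbdcdaabaabbccbc
   8 |  26 | baabbccbc
   9 |  29 | bbccbc
  10 |  19 | bbdcdaabaabbccbc
  11 |  33 | bc
  12 |   4 | bcacbeecbdcdadcbbdcdaabaabbccbc
  13 |  30 | bccbc
  14 |  20 | bdcdaabaabbccbc
  15 |  12 | bdcdadcbbdcdaabaabbccbc
  16 |   8 | beecbdcdadcbbdcdaabaabbccbc
  17 |  34 | c
  18 |   2 | cabcacbeecbdcdadcbbdcdaabaabbccbc
  19 |   5 | cacbeecbdcdadcbbdcdaabaabbccbc
  20 |  18 | cbbdcdaabaabbccbc
  21 |  32 | cbc
  22 |  11 | cbdcdadcbbdcdaabaabbccbc
  23 |   7 | cbeecbdcdadcbbdcdaabaabbccbc
  24 |  31 | ccbc
  25 |  22 | cdaabaabbccbc
  26 |  14 | cdadcbbdcdaabaabbccbc
  27 |  23 | daabaabbccbc
  28 |   0 | dacabcacbeecbdcdadcbbdcdaabaabbccbc
  29 |  15 | dadcbbdcdaabaabbccbc
  30 |  17 | dcbbdcdaabaabbccbc
  31 |  21 | dcdaabaabbccbc
  32 |  13 | dcdadcbbdcdaabaabbccbc
  33 |  10 | ecbdcdadcbbdcdaabaabbccbc
  34 |   9 | eecbdcdadcbbdcdaabaabbccbc

[24, 27, 25, 28, 3, 1, 6, 16, 26, 29, 19, 33, 4, 30, 20, 12, 8, 34, 2, 5, 18, 32, 11, 7, 31, 22, 14, 23, 0, 15, 17, 21, 13, 10, 9]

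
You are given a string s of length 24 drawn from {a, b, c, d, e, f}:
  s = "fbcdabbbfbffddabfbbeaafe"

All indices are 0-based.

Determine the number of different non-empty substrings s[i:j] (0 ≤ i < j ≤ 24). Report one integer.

272

rank→(start, suffix):
  0 → (20, 'aafe')
  1 → (4, 'abbbfbffddabfbbeaafe')
  2 → (14, 'abfbbeaafe')
  3 → (21, 'afe')
  4 → (5, 'bbbfbffddabfbbeaafe')
  5 → (17, 'bbeaafe')
  6 → (6, 'bbfbffddabfbbeaafe')
  7 → (1, 'bcdabbbfbffddabfbbeaafe')
  8 → (18, 'beaafe')
  9 → (15, 'bfbbeaafe')
  10 → (7, 'bfbffddabfbbeaafe')
  11 → (9, 'bffddabfbbeaafe')
  12 → (2, 'cdabbbfbffddabfbbeaafe')
  13 → (3, 'dabbbfbffddabfbbeaafe')
  14 → (13, 'dabfbbeaafe')
  15 → (12, 'ddabfbbeaafe')
  16 → (23, 'e')
  17 → (19, 'eaafe')
  18 → (16, 'fbbeaafe')
  19 → (0, 'fbcdabbbfbffddabfbbeaafe')
  20 → (8, 'fbffddabfbbeaafe')
  21 → (11, 'fddabfbbeaafe')
  22 → (22, 'fe')
  23 → (10, 'ffddabfbbeaafe')

SA = [20, 4, 14, 21, 5, 17, 6, 1, 18, 15, 7, 9, 2, 3, 13, 12, 23, 19, 16, 0, 8, 11, 22, 10]
rank  pair      lcp
   1  s[20:],s[4:]  1  'a'
   2  s[4:],s[14:]  2  'ab'
   3  s[14:],s[21:]  1  'a'
   4  s[21:],s[5:]  0  ''
   5  s[5:],s[17:]  2  'bb'
   6  s[17:],s[6:]  2  'bb'
   7  s[6:],s[1:]  1  'b'
   8  s[1:],s[18:]  1  'b'
   9  s[18:],s[15:]  1  'b'
  10  s[15:],s[7:]  3  'bfb'
  11  s[7:],s[9:]  2  'bf'
  12  s[9:],s[2:]  0  ''
  13  s[2:],s[3:]  0  ''
  14  s[3:],s[13:]  3  'dab'
  15  s[13:],s[12:]  1  'd'
  16  s[12:],s[23:]  0  ''
  17  s[23:],s[19:]  1  'e'
  18  s[19:],s[16:]  0  ''
  19  s[16:],s[0:]  2  'fb'
  20  s[0:],s[8:]  2  'fb'
  21  s[8:],s[11:]  1  'f'
  22  s[11:],s[22:]  1  'f'
  23  s[22:],s[10:]  1  'f'

n(n+1)/2 = 24·25/2 = 300
Σ LCP = 0 + 1 + 2 + 1 + 0 + 2 + 2 + 1 + 1 + 1 + 3 + 2 + 0 + 0 + 3 + 1 + 0 + 1 + 0 + 2 + 2 + 1 + 1 + 1 = 28
distinct = 300 − 28 = 272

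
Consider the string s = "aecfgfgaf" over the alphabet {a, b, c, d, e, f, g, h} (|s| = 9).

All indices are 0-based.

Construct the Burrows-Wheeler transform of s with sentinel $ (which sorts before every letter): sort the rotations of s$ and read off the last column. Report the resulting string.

f$geaagcff

rank  rotation    last
    0  $aecfgfgaf  f
    1  aecfgfgaf$  $
    2  af$aecfgfg  g
    3  cfgfgaf$ae  e
    4  ecfgfgaf$a  a
    5  f$aecfgfga  a
    6  fgaf$aecfg  g
    7  fgfgaf$aec  c
    8  gaf$aecfgf  f
    9  gfgaf$aecf  f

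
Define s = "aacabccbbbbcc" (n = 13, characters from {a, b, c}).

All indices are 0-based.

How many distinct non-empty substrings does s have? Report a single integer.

75

rank | idx | suffix
   0 |   0 | aacabccbbbbcc
   1 |   3 | abccbbbbcc
   2 |   1 | acabccbbbbcc
   3 |   7 | bbbbcc
   4 |   8 | bbbcc
   5 |   9 | bbcc
   6 |  10 | bcc
   7 |   4 | bccbbbbcc
   8 |  12 | c
   9 |   2 | cabccbbbbcc
  10 |   6 | cbbbbcc
  11 |  11 | cc
  12 |   5 | ccbbbbcc

SA = [0, 3, 1, 7, 8, 9, 10, 4, 12, 2, 6, 11, 5]
[i] adj suffixes → lcp
  [1] 0/3 → 1 ('a')
  [2] 3/1 → 1 ('a')
  [3] 1/7 → 0 ('')
  [4] 7/8 → 3 ('bbb')
  [5] 8/9 → 2 ('bb')
  [6] 9/10 → 1 ('b')
  [7] 10/4 → 3 ('bcc')
  [8] 4/12 → 0 ('')
  [9] 12/2 → 1 ('c')
  [10] 2/6 → 1 ('c')
  [11] 6/11 → 1 ('c')
  [12] 11/5 → 2 ('cc')

n(n+1)/2 = 13·14/2 = 91
Σ LCP = 0 + 1 + 1 + 0 + 3 + 2 + 1 + 3 + 0 + 1 + 1 + 1 + 2 = 16
distinct = 91 − 16 = 75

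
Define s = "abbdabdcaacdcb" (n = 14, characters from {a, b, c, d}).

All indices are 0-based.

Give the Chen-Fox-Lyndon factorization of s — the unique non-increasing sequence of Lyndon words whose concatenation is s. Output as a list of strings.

["abbdabdc", "aacdcb"]

emit factor 1: 'abbdabdc' (i=0, period=8)
emit factor 2: 'aacdcb' (i=8, period=6)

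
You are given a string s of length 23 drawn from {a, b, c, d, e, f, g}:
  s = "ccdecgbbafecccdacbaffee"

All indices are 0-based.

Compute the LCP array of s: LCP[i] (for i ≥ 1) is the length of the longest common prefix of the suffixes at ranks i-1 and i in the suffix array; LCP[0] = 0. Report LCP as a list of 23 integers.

rank | idx | suffix
   0 |  15 | acbaffee
   1 |   8 | afecccdacbaffee
   2 |  18 | affee
   3 |   7 | bafecccdacbaffee
   4 |  17 | baffee
   5 |   6 | bbafecccdacbaffee
   6 |  16 | cbaffee
   7 |  11 | cccdacbaffee
   8 |  12 | ccdacbaffee
   9 |   0 | ccdecgbbafecccdacbaffee
  10 |  13 | cdacbaffee
  11 |   1 | cdecgbbafecccdacbaffee
  12 |   4 | cgbbafecccdacbaffee
  13 |  14 | dacbaffee
  14 |   2 | decgbbafecccdacbaffee
  15 |  22 | e
  16 |  10 | ecccdacbaffee
  17 |   3 | ecgbbafecccdacbaffee
  18 |  21 | ee
  19 |   9 | fecccdacbaffee
  20 |  20 | fee
  21 |  19 | ffee
  22 |   5 | gbbafecccdacbaffee

SA = [15, 8, 18, 7, 17, 6, 16, 11, 12, 0, 13, 1, 4, 14, 2, 22, 10, 3, 21, 9, 20, 19, 5]
[i] adj suffixes → lcp
  [1] 15/8 → 1 ('a')
  [2] 8/18 → 2 ('af')
  [3] 18/7 → 0 ('')
  [4] 7/17 → 3 ('baf')
  [5] 17/6 → 1 ('b')
  [6] 6/16 → 0 ('')
  [7] 16/11 → 1 ('c')
  [8] 11/12 → 2 ('cc')
  [9] 12/0 → 3 ('ccd')
  [10] 0/13 → 1 ('c')
  [11] 13/1 → 2 ('cd')
  [12] 1/4 → 1 ('c')
  [13] 4/14 → 0 ('')
  [14] 14/2 → 1 ('d')
  [15] 2/22 → 0 ('')
  [16] 22/10 → 1 ('e')
  [17] 10/3 → 2 ('ec')
  [18] 3/21 → 1 ('e')
  [19] 21/9 → 0 ('')
  [20] 9/20 → 2 ('fe')
  [21] 20/19 → 1 ('f')
  [22] 19/5 → 0 ('')

[0, 1, 2, 0, 3, 1, 0, 1, 2, 3, 1, 2, 1, 0, 1, 0, 1, 2, 1, 0, 2, 1, 0]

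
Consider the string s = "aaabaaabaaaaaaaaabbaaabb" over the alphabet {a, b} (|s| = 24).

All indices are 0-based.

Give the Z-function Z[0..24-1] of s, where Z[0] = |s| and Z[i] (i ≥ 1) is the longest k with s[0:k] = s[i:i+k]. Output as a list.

Z[0]=24
i=1: outside box; Z[1]=2 extend→box=[1,3)
i=2: min(r-i=1, Z[1]=2)=1; Z[2]=1
i=3: outside box; Z[3]=0
i=4: outside box; Z[4]=7 extend→box=[4,11)
i=5: min(r-i=6, Z[1]=2)=2; Z[5]=2
i=6: min(r-i=5, Z[2]=1)=1; Z[6]=1
i=7: min(r-i=4, Z[3]=0)=0; Z[7]=0
i=8: min(r-i=3, Z[4]=7)=3; Z[8]=3
i=9: min(r-i=2, Z[5]=2)=2; Z[9]=3 extend→box=[9,12)
i=10: min(r-i=2, Z[1]=2)=2; Z[10]=3 extend→box=[10,13)
i=11: min(r-i=2, Z[1]=2)=2; Z[11]=3 extend→box=[11,14)
i=12: min(r-i=2, Z[1]=2)=2; Z[12]=3 extend→box=[12,15)
i=13: min(r-i=2, Z[1]=2)=2; Z[13]=3 extend→box=[13,16)
i=14: min(r-i=2, Z[1]=2)=2; Z[14]=4 extend→box=[14,18)
i=15: min(r-i=3, Z[1]=2)=2; Z[15]=2
i=16: min(r-i=2, Z[2]=1)=1; Z[16]=1
i=17: min(r-i=1, Z[3]=0)=0; Z[17]=0
i=18: outside box; Z[18]=0
i=19: outside box; Z[19]=4 extend→box=[19,23)
i=20: min(r-i=3, Z[1]=2)=2; Z[20]=2
i=21: min(r-i=2, Z[2]=1)=1; Z[21]=1
i=22: min(r-i=1, Z[3]=0)=0; Z[22]=0
i=23: outside box; Z[23]=0

[24, 2, 1, 0, 7, 2, 1, 0, 3, 3, 3, 3, 3, 3, 4, 2, 1, 0, 0, 4, 2, 1, 0, 0]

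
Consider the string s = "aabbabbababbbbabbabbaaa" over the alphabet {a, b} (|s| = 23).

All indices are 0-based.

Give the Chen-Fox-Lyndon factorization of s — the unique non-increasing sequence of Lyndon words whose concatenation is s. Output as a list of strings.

emit factor 1: 'aabbabbababbbbabbabb' (i=0, period=20)
emit factor 2: 'a' (i=20, period=1)
emit factor 3: 'a' (i=21, period=1)
emit factor 4: 'a' (i=22, period=1)

["aabbabbababbbbabbabb", "a", "a", "a"]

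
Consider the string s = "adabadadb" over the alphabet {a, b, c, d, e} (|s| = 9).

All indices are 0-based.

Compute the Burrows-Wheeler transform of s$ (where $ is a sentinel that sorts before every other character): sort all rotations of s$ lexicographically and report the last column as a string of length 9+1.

bd$bddaaaa

rank  rotation    last
    0  $adabadadb  b
    1  abadadb$ad  d
    2  adabadadb$  $
    3  adadb$adab  b
    4  adb$adabad  d
    5  b$adabadad  d
    6  badadb$ada  a
    7  dabadadb$a  a
    8  dadb$adaba  a
    9  db$adabada  a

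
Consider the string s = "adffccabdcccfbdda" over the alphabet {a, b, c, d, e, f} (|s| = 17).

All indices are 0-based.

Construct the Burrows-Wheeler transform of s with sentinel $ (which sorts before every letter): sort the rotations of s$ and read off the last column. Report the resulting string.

adc$afcfdccdbbacfd

rank  rotation            last
    0  $adffccabdcccfbdda  a
    1  a$adffccabdcccfbdd  d
    2  abdcccfbdda$adffcc  c
    3  adffccabdcccfbdda$  $
    4  bdcccfbdda$adffcca  a
    5  bdda$adffccabdcccf  f
    6  cabdcccfbdda$adffc  c
    7  ccabdcccfbdda$adff  f
    8  cccfbdda$adffccabd  d
    9  ccfbdda$adffccabdc  c
   10  cfbdda$adffccabdcc  c
   11  da$adffccabdcccfbd  d
   12  dcccfbdda$adffccab  b
   13  dda$adffccabdcccfb  b
   14  dffccabdcccfbdda$a  a
   15  fbdda$adffccabdccc  c
   16  fccabdcccfbdda$adf  f
   17  ffccabdcccfbdda$ad  d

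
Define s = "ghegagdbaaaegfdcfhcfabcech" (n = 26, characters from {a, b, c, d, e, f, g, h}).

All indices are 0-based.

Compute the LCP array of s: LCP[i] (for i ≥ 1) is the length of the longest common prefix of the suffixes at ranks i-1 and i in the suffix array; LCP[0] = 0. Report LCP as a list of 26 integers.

[0, 2, 1, 1, 1, 0, 1, 0, 1, 2, 1, 0, 1, 0, 1, 2, 0, 1, 1, 0, 1, 1, 1, 0, 1, 1]

rank | idx | suffix
   0 |   8 | aaaegfdcfhcfabcech
   1 |   9 | aaegfdcfhcfabcech
   2 |  20 | abcech
   3 |  10 | aegfdcfhcfabcech
   4 |   4 | agdbaaaegfdcfhcfabcech
   5 |   7 | baaaegfdcfhcfabcech
   6 |  21 | bcech
   7 |  22 | cech
   8 |  18 | cfabcech
   9 |  15 | cfhcfabcech
  10 |  24 | ch
  11 |   6 | dbaaaegfdcfhcfabcech
  12 |  14 | dcfhcfabcech
  13 |  23 | ech
  14 |   2 | egagdbaaaegfdcfhcfabcech
  15 |  11 | egfdcfhcfabcech
  16 |  19 | fabcech
  17 |  13 | fdcfhcfabcech
  18 |  16 | fhcfabcech
  19 |   3 | gagdbaaaegfdcfhcfabcech
  20 |   5 | gdbaaaegfdcfhcfabcech
  21 |  12 | gfdcfhcfabcech
  22 |   0 | ghegagdbaaaegfdcfhcfabcech
  23 |  25 | h
  24 |  17 | hcfabcech
  25 |   1 | hegagdbaaaegfdcfhcfabcech

SA = [8, 9, 20, 10, 4, 7, 21, 22, 18, 15, 24, 6, 14, 23, 2, 11, 19, 13, 16, 3, 5, 12, 0, 25, 17, 1]
i: (SA[i-1],SA[i]) lcp shared
  1: (8,9) 2 'aa'
  2: (9,20) 1 'a'
  3: (20,10) 1 'a'
  4: (10,4) 1 'a'
  5: (4,7) 0 ''
  6: (7,21) 1 'b'
  7: (21,22) 0 ''
  8: (22,18) 1 'c'
  9: (18,15) 2 'cf'
  10: (15,24) 1 'c'
  11: (24,6) 0 ''
  12: (6,14) 1 'd'
  13: (14,23) 0 ''
  14: (23,2) 1 'e'
  15: (2,11) 2 'eg'
  16: (11,19) 0 ''
  17: (19,13) 1 'f'
  18: (13,16) 1 'f'
  19: (16,3) 0 ''
  20: (3,5) 1 'g'
  21: (5,12) 1 'g'
  22: (12,0) 1 'g'
  23: (0,25) 0 ''
  24: (25,17) 1 'h'
  25: (17,1) 1 'h'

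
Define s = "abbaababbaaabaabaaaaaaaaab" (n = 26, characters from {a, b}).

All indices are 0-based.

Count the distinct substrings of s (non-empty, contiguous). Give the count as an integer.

263

rank→(start, suffix):
  0 → (16, 'aaaaaaaaab')
  1 → (17, 'aaaaaaaab')
  2 → (18, 'aaaaaaab')
  3 → (19, 'aaaaaab')
  4 → (20, 'aaaaab')
  5 → (21, 'aaaab')
  6 → (22, 'aaab')
  7 → (9, 'aaabaabaaaaaaaaab')
  8 → (23, 'aab')
  9 → (13, 'aabaaaaaaaaab')
  10 → (10, 'aabaabaaaaaaaaab')
  11 → (3, 'aababbaaabaabaaaaaaaaab')
  12 → (24, 'ab')
  13 → (14, 'abaaaaaaaaab')
  14 → (11, 'abaabaaaaaaaaab')
  15 → (4, 'ababbaaabaabaaaaaaaaab')
  16 → (6, 'abbaaabaabaaaaaaaaab')
  17 → (0, 'abbaababbaaabaabaaaaaaaaab')
  18 → (25, 'b')
  19 → (15, 'baaaaaaaaab')
  20 → (8, 'baaabaabaaaaaaaaab')
  21 → (12, 'baabaaaaaaaaab')
  22 → (2, 'baababbaaabaabaaaaaaaaab')
  23 → (5, 'babbaaabaabaaaaaaaaab')
  24 → (7, 'bbaaabaabaaaaaaaaab')
  25 → (1, 'bbaababbaaabaabaaaaaaaaab')

SA = [16, 17, 18, 19, 20, 21, 22, 9, 23, 13, 10, 3, 24, 14, 11, 4, 6, 0, 25, 15, 8, 12, 2, 5, 7, 1]
[i] adj suffixes → lcp
  [1] 16/17 → 8 ('aaaaaaaa')
  [2] 17/18 → 7 ('aaaaaaa')
  [3] 18/19 → 6 ('aaaaaa')
  [4] 19/20 → 5 ('aaaaa')
  [5] 20/21 → 4 ('aaaa')
  [6] 21/22 → 3 ('aaa')
  [7] 22/9 → 4 ('aaab')
  [8] 9/23 → 2 ('aa')
  [9] 23/13 → 3 ('aab')
  [10] 13/10 → 5 ('aabaa')
  [11] 10/3 → 4 ('aaba')
  [12] 3/24 → 1 ('a')
  [13] 24/14 → 2 ('ab')
  [14] 14/11 → 4 ('abaa')
  [15] 11/4 → 3 ('aba')
  [16] 4/6 → 2 ('ab')
  [17] 6/0 → 5 ('abbaa')
  [18] 0/25 → 0 ('')
  [19] 25/15 → 1 ('b')
  [20] 15/8 → 4 ('baaa')
  [21] 8/12 → 3 ('baa')
  [22] 12/2 → 5 ('baaba')
  [23] 2/5 → 2 ('ba')
  [24] 5/7 → 1 ('b')
  [25] 7/1 → 4 ('bbaa')

n(n+1)/2 = 26·27/2 = 351
Σ LCP = 0 + 8 + 7 + 6 + 5 + 4 + 3 + 4 + 2 + 3 + 5 + 4 + 1 + 2 + 4 + 3 + 2 + 5 + 0 + 1 + 4 + 3 + 5 + 2 + 1 + 4 = 88
distinct = 351 − 88 = 263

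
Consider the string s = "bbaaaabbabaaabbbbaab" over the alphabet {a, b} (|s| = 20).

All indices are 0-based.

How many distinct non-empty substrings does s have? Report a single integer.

sorted suffixes:
  #0 SA[0]=2  'aaaabbabaaabbbbaab'
  #1 SA[1]=3  'aaabbabaaabbbbaab'
  #2 SA[2]=10  'aaabbbbaab'
  #3 SA[3]=17  'aab'
  #4 SA[4]=4  'aabbabaaabbbbaab'
  #5 SA[5]=11  'aabbbbaab'
  #6 SA[6]=18  'ab'
  #7 SA[7]=8  'abaaabbbbaab'
  #8 SA[8]=5  'abbabaaabbbbaab'
  #9 SA[9]=12  'abbbbaab'
  #10 SA[10]=19  'b'
  #11 SA[11]=1  'baaaabbabaaabbbbaab'
  #12 SA[12]=9  'baaabbbbaab'
  #13 SA[13]=16  'baab'
  #14 SA[14]=7  'babaaabbbbaab'
  #15 SA[15]=0  'bbaaaabbabaaabbbbaab'
  #16 SA[16]=15  'bbaab'
  #17 SA[17]=6  'bbabaaabbbbaab'
  #18 SA[18]=14  'bbbaab'
  #19 SA[19]=13  'bbbbaab'

SA = [2, 3, 10, 17, 4, 11, 18, 8, 5, 12, 19, 1, 9, 16, 7, 0, 15, 6, 14, 13]
[i] adj suffixes → lcp
  [1] 2/3 → 3 ('aaa')
  [2] 3/10 → 5 ('aaabb')
  [3] 10/17 → 2 ('aa')
  [4] 17/4 → 3 ('aab')
  [5] 4/11 → 4 ('aabb')
  [6] 11/18 → 1 ('a')
  [7] 18/8 → 2 ('ab')
  [8] 8/5 → 2 ('ab')
  [9] 5/12 → 3 ('abb')
  [10] 12/19 → 0 ('')
  [11] 19/1 → 1 ('b')
  [12] 1/9 → 4 ('baaa')
  [13] 9/16 → 3 ('baa')
  [14] 16/7 → 2 ('ba')
  [15] 7/0 → 1 ('b')
  [16] 0/15 → 4 ('bbaa')
  [17] 15/6 → 3 ('bba')
  [18] 6/14 → 2 ('bb')
  [19] 14/13 → 3 ('bbb')

n(n+1)/2 = 20·21/2 = 210
Σ LCP = 0 + 3 + 5 + 2 + 3 + 4 + 1 + 2 + 2 + 3 + 0 + 1 + 4 + 3 + 2 + 1 + 4 + 3 + 2 + 3 = 48
distinct = 210 − 48 = 162

162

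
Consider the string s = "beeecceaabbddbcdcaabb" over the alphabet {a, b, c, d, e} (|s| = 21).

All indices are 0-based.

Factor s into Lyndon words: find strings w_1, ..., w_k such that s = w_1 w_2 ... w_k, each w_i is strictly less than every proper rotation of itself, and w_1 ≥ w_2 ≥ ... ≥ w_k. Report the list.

["beeecce", "aabbddbcdc", "aabb"]

emit factor 1: 'beeecce' (i=0, period=7)
emit factor 2: 'aabbddbcdc' (i=7, period=10)
emit factor 3: 'aabb' (i=17, period=4)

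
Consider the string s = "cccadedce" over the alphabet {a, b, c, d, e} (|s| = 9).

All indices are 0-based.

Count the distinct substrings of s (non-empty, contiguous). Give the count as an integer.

rank→(start, suffix):
  0 → (3, 'adedce')
  1 → (2, 'cadedce')
  2 → (1, 'ccadedce')
  3 → (0, 'cccadedce')
  4 → (7, 'ce')
  5 → (6, 'dce')
  6 → (4, 'dedce')
  7 → (8, 'e')
  8 → (5, 'edce')

SA = [3, 2, 1, 0, 7, 6, 4, 8, 5]
[i] adj suffixes → lcp
  [1] 3/2 → 0 ('')
  [2] 2/1 → 1 ('c')
  [3] 1/0 → 2 ('cc')
  [4] 0/7 → 1 ('c')
  [5] 7/6 → 0 ('')
  [6] 6/4 → 1 ('d')
  [7] 4/8 → 0 ('')
  [8] 8/5 → 1 ('e')

n(n+1)/2 = 9·10/2 = 45
Σ LCP = 0 + 0 + 1 + 2 + 1 + 0 + 1 + 0 + 1 = 6
distinct = 45 − 6 = 39

39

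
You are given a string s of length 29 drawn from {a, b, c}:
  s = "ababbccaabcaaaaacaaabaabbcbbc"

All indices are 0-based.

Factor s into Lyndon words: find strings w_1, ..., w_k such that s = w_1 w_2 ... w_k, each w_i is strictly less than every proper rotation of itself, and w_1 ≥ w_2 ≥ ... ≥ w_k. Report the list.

["ababbcc", "aabc", "aaaaacaaabaabbcbbc"]

emit factor 1: 'ababbcc' (i=0, period=7)
emit factor 2: 'aabc' (i=7, period=4)
emit factor 3: 'aaaaacaaabaabbcbbc' (i=11, period=18)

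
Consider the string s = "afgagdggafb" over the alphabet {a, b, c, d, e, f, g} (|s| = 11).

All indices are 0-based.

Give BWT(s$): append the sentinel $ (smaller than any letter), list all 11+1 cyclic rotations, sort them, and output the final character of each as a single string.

rank  rotation      last
    0  $afgagdggafb  b
    1  afb$afgagdgg  g
    2  afgagdggafb$  $
    3  agdggafb$afg  g
    4  b$afgagdggaf  f
    5  dggafb$afgag  g
    6  fb$afgagdgga  a
    7  fgagdggafb$a  a
    8  gafb$afgagdg  g
    9  gagdggafb$af  f
   10  gdggafb$afga  a
   11  ggafb$afgagd  d

bg$gfgaagfad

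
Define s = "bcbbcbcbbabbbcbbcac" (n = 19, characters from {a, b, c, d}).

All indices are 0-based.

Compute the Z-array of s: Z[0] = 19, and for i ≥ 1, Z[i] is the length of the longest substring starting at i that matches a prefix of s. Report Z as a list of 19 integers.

[19, 0, 1, 3, 0, 4, 0, 1, 1, 0, 1, 1, 5, 0, 1, 2, 0, 0, 0]

Z[0]=19
i=1: outside box; Z[1]=0
i=2: outside box; Z[2]=1 extend→box=[2,3)
i=3: outside box; Z[3]=3 extend→box=[3,6)
i=4: min(r-i=2, Z[1]=0)=0; Z[4]=0
i=5: min(r-i=1, Z[2]=1)=1; Z[5]=4 extend→box=[5,9)
i=6: min(r-i=3, Z[1]=0)=0; Z[6]=0
i=7: min(r-i=2, Z[2]=1)=1; Z[7]=1
i=8: min(r-i=1, Z[3]=3)=1; Z[8]=1
i=9: outside box; Z[9]=0
i=10: outside box; Z[10]=1 extend→box=[10,11)
i=11: outside box; Z[11]=1 extend→box=[11,12)
i=12: outside box; Z[12]=5 extend→box=[12,17)
i=13: min(r-i=4, Z[1]=0)=0; Z[13]=0
i=14: min(r-i=3, Z[2]=1)=1; Z[14]=1
i=15: min(r-i=2, Z[3]=3)=2; Z[15]=2
i=16: min(r-i=1, Z[4]=0)=0; Z[16]=0
i=17: outside box; Z[17]=0
i=18: outside box; Z[18]=0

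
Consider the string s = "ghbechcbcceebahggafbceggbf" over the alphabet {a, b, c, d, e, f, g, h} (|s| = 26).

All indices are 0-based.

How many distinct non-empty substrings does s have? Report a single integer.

329

sorted suffixes:
  #0 SA[0]=17  'afbceggbf'
  #1 SA[1]=13  'ahggafbceggbf'
  #2 SA[2]=12  'bahggafbceggbf'
  #3 SA[3]=7  'bcceebahggafbceggbf'
  #4 SA[4]=19  'bceggbf'
  #5 SA[5]=2  'bechcbcceebahggafbceggbf'
  #6 SA[6]=24  'bf'
  #7 SA[7]=6  'cbcceebahggafbceggbf'
  #8 SA[8]=8  'cceebahggafbceggbf'
  #9 SA[9]=9  'ceebahggafbceggbf'
  #10 SA[10]=20  'ceggbf'
  #11 SA[11]=4  'chcbcceebahggafbceggbf'
  #12 SA[12]=11  'ebahggafbceggbf'
  #13 SA[13]=3  'echcbcceebahggafbceggbf'
  #14 SA[14]=10  'eebahggafbceggbf'
  #15 SA[15]=21  'eggbf'
  #16 SA[16]=25  'f'
  #17 SA[17]=18  'fbceggbf'
  #18 SA[18]=16  'gafbceggbf'
  #19 SA[19]=23  'gbf'
  #20 SA[20]=15  'ggafbceggbf'
  #21 SA[21]=22  'ggbf'
  #22 SA[22]=0  'ghbechcbcceebahggafbceggbf'
  #23 SA[23]=1  'hbechcbcceebahggafbceggbf'
  #24 SA[24]=5  'hcbcceebahggafbceggbf'
  #25 SA[25]=14  'hggafbceggbf'

SA = [17, 13, 12, 7, 19, 2, 24, 6, 8, 9, 20, 4, 11, 3, 10, 21, 25, 18, 16, 23, 15, 22, 0, 1, 5, 14]
rank  pair      lcp
   1  s[17:],s[13:]  1  'a'
   2  s[13:],s[12:]  0  ''
   3  s[12:],s[7:]  1  'b'
   4  s[7:],s[19:]  2  'bc'
   5  s[19:],s[2:]  1  'b'
   6  s[2:],s[24:]  1  'b'
   7  s[24:],s[6:]  0  ''
   8  s[6:],s[8:]  1  'c'
   9  s[8:],s[9:]  1  'c'
  10  s[9:],s[20:]  2  'ce'
  11  s[20:],s[4:]  1  'c'
  12  s[4:],s[11:]  0  ''
  13  s[11:],s[3:]  1  'e'
  14  s[3:],s[10:]  1  'e'
  15  s[10:],s[21:]  1  'e'
  16  s[21:],s[25:]  0  ''
  17  s[25:],s[18:]  1  'f'
  18  s[18:],s[16:]  0  ''
  19  s[16:],s[23:]  1  'g'
  20  s[23:],s[15:]  1  'g'
  21  s[15:],s[22:]  2  'gg'
  22  s[22:],s[0:]  1  'g'
  23  s[0:],s[1:]  0  ''
  24  s[1:],s[5:]  1  'h'
  25  s[5:],s[14:]  1  'h'

n(n+1)/2 = 26·27/2 = 351
Σ LCP = 0 + 1 + 0 + 1 + 2 + 1 + 1 + 0 + 1 + 1 + 2 + 1 + 0 + 1 + 1 + 1 + 0 + 1 + 0 + 1 + 1 + 2 + 1 + 0 + 1 + 1 = 22
distinct = 351 − 22 = 329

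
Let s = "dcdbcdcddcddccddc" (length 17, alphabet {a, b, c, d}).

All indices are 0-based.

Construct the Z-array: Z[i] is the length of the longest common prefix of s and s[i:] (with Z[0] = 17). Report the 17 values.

Z[0]=17
i=1: i≥r, start 0; Z[1]=0
i=2: i≥r, start 0; Z[2]=1 scan→box=[2,3)
i=3: i≥r, start 0; Z[3]=0
i=4: i≥r, start 0; Z[4]=0
i=5: i≥r, start 0; Z[5]=3 scan→box=[5,8)
i=6: min(r-i=2, Z[1]=0)=0; Z[6]=0
i=7: min(r-i=1, Z[2]=1)=1; Z[7]=1
i=8: i≥r, start 0; Z[8]=3 scan→box=[8,11)
i=9: min(r-i=2, Z[1]=0)=0; Z[9]=0
i=10: min(r-i=1, Z[2]=1)=1; Z[10]=1
i=11: i≥r, start 0; Z[11]=2 scan→box=[11,13)
i=12: min(r-i=1, Z[1]=0)=0; Z[12]=0
i=13: i≥r, start 0; Z[13]=0
i=14: i≥r, start 0; Z[14]=1 scan→box=[14,15)
i=15: i≥r, start 0; Z[15]=2 scan→box=[15,17)
i=16: min(r-i=1, Z[1]=0)=0; Z[16]=0

[17, 0, 1, 0, 0, 3, 0, 1, 3, 0, 1, 2, 0, 0, 1, 2, 0]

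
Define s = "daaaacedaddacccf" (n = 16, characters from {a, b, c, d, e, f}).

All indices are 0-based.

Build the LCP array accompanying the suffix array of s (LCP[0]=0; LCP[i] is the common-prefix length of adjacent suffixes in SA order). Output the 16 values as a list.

sorted suffixes:
  #0 SA[0]=1  'aaaacedaddacccf'
  #1 SA[1]=2  'aaacedaddacccf'
  #2 SA[2]=3  'aacedaddacccf'
  #3 SA[3]=11  'acccf'
  #4 SA[4]=4  'acedaddacccf'
  #5 SA[5]=8  'addacccf'
  #6 SA[6]=12  'cccf'
  #7 SA[7]=13  'ccf'
  #8 SA[8]=5  'cedaddacccf'
  #9 SA[9]=14  'cf'
  #10 SA[10]=0  'daaaacedaddacccf'
  #11 SA[11]=10  'dacccf'
  #12 SA[12]=7  'daddacccf'
  #13 SA[13]=9  'ddacccf'
  #14 SA[14]=6  'edaddacccf'
  #15 SA[15]=15  'f'

SA = [1, 2, 3, 11, 4, 8, 12, 13, 5, 14, 0, 10, 7, 9, 6, 15]
rank  pair      lcp
   1  s[1:],s[2:]  3  'aaa'
   2  s[2:],s[3:]  2  'aa'
   3  s[3:],s[11:]  1  'a'
   4  s[11:],s[4:]  2  'ac'
   5  s[4:],s[8:]  1  'a'
   6  s[8:],s[12:]  0  ''
   7  s[12:],s[13:]  2  'cc'
   8  s[13:],s[5:]  1  'c'
   9  s[5:],s[14:]  1  'c'
  10  s[14:],s[0:]  0  ''
  11  s[0:],s[10:]  2  'da'
  12  s[10:],s[7:]  2  'da'
  13  s[7:],s[9:]  1  'd'
  14  s[9:],s[6:]  0  ''
  15  s[6:],s[15:]  0  ''

[0, 3, 2, 1, 2, 1, 0, 2, 1, 1, 0, 2, 2, 1, 0, 0]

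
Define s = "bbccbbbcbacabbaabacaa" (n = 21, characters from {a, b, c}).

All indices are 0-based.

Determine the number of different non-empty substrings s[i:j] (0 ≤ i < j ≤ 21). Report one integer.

rank→(start, suffix):
  0 → (20, 'a')
  1 → (19, 'aa')
  2 → (14, 'aabacaa')
  3 → (15, 'abacaa')
  4 → (11, 'abbaabacaa')
  5 → (17, 'acaa')
  6 → (9, 'acabbaabacaa')
  7 → (13, 'baabacaa')
  8 → (16, 'bacaa')
  9 → (8, 'bacabbaabacaa')
  10 → (12, 'bbaabacaa')
  11 → (4, 'bbbcbacabbaabacaa')
  12 → (5, 'bbcbacabbaabacaa')
  13 → (0, 'bbccbbbcbacabbaabacaa')
  14 → (6, 'bcbacabbaabacaa')
  15 → (1, 'bccbbbcbacabbaabacaa')
  16 → (18, 'caa')
  17 → (10, 'cabbaabacaa')
  18 → (7, 'cbacabbaabacaa')
  19 → (3, 'cbbbcbacabbaabacaa')
  20 → (2, 'ccbbbcbacabbaabacaa')

SA = [20, 19, 14, 15, 11, 17, 9, 13, 16, 8, 12, 4, 5, 0, 6, 1, 18, 10, 7, 3, 2]
rank  pair      lcp
   1  s[20:],s[19:]  1  'a'
   2  s[19:],s[14:]  2  'aa'
   3  s[14:],s[15:]  1  'a'
   4  s[15:],s[11:]  2  'ab'
   5  s[11:],s[17:]  1  'a'
   6  s[17:],s[9:]  3  'aca'
   7  s[9:],s[13:]  0  ''
   8  s[13:],s[16:]  2  'ba'
   9  s[16:],s[8:]  4  'baca'
  10  s[8:],s[12:]  1  'b'
  11  s[12:],s[4:]  2  'bb'
  12  s[4:],s[5:]  2  'bb'
  13  s[5:],s[0:]  3  'bbc'
  14  s[0:],s[6:]  1  'b'
  15  s[6:],s[1:]  2  'bc'
  16  s[1:],s[18:]  0  ''
  17  s[18:],s[10:]  2  'ca'
  18  s[10:],s[7:]  1  'c'
  19  s[7:],s[3:]  2  'cb'
  20  s[3:],s[2:]  1  'c'

n(n+1)/2 = 21·22/2 = 231
Σ LCP = 0 + 1 + 2 + 1 + 2 + 1 + 3 + 0 + 2 + 4 + 1 + 2 + 2 + 3 + 1 + 2 + 0 + 2 + 1 + 2 + 1 = 33
distinct = 231 − 33 = 198

198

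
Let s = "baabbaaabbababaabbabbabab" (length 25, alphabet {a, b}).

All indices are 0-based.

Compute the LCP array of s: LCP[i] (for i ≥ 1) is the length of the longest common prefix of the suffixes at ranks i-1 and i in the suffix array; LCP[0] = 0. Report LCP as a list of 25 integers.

[0, 2, 5, 6, 1, 2, 3, 4, 2, 4, 7, 5, 0, 1, 3, 6, 2, 3, 4, 5, 3, 1, 3, 6, 4]

rank | idx | suffix
   0 |   5 | aaabbababaabbabbabab
   1 |   1 | aabbaaabbababaabbabbabab
   2 |   6 | aabbababaabbabbabab
   3 |  14 | aabbabbabab
   4 |  23 | ab
   5 |  12 | abaabbabbabab
   6 |  21 | abab
   7 |  10 | ababaabbabbabab
   8 |   2 | abbaaabbababaabbabbabab
   9 |  18 | abbabab
  10 |   7 | abbababaabbabbabab
  11 |  15 | abbabbabab
  12 |  24 | b
  13 |   4 | baaabbababaabbabbabab
  14 |   0 | baabbaaabbababaabbabbabab
  15 |  13 | baabbabbabab
  16 |  22 | bab
  17 |  11 | babaabbabbabab
  18 |  20 | babab
  19 |   9 | bababaabbabbabab
  20 |  17 | babbabab
  21 |   3 | bbaaabbababaabbabbabab
  22 |  19 | bbabab
  23 |   8 | bbababaabbabbabab
  24 |  16 | bbabbabab

SA = [5, 1, 6, 14, 23, 12, 21, 10, 2, 18, 7, 15, 24, 4, 0, 13, 22, 11, 20, 9, 17, 3, 19, 8, 16]
[i] adj suffixes → lcp
  [1] 5/1 → 2 ('aa')
  [2] 1/6 → 5 ('aabba')
  [3] 6/14 → 6 ('aabbab')
  [4] 14/23 → 1 ('a')
  [5] 23/12 → 2 ('ab')
  [6] 12/21 → 3 ('aba')
  [7] 21/10 → 4 ('abab')
  [8] 10/2 → 2 ('ab')
  [9] 2/18 → 4 ('abba')
  [10] 18/7 → 7 ('abbabab')
  [11] 7/15 → 5 ('abbab')
  [12] 15/24 → 0 ('')
  [13] 24/4 → 1 ('b')
  [14] 4/0 → 3 ('baa')
  [15] 0/13 → 6 ('baabba')
  [16] 13/22 → 2 ('ba')
  [17] 22/11 → 3 ('bab')
  [18] 11/20 → 4 ('baba')
  [19] 20/9 → 5 ('babab')
  [20] 9/17 → 3 ('bab')
  [21] 17/3 → 1 ('b')
  [22] 3/19 → 3 ('bba')
  [23] 19/8 → 6 ('bbabab')
  [24] 8/16 → 4 ('bbab')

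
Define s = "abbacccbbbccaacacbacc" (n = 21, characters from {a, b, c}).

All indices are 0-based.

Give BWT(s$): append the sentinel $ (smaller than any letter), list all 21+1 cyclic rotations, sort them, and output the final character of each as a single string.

cc$acbbcbacbbccaacabca

rank  rotation                last
    0  $abbacccbbbccaacacbacc  c
    1  aacacbacc$abbacccbbbcc  c
    2  abbacccbbbccaacacbacc$  $
    3  acacbacc$abbacccbbbcca  a
    4  acbacc$abbacccbbbccaac  c
    5  acc$abbacccbbbccaacacb  b
    6  acccbbbccaacacbacc$abb  b
    7  bacc$abbacccbbbccaacac  c
    8  bacccbbbccaacacbacc$ab  b
    9  bbacccbbbccaacacbacc$a  a
   10  bbbccaacacbacc$abbaccc  c
   11  bbccaacacbacc$abbacccb  b
   12  bccaacacbacc$abbacccbb  b
   13  c$abbacccbbbccaacacbac  c
   14  caacacbacc$abbacccbbbc  c
   15  cacbacc$abbacccbbbccaa  a
   16  cbacc$abbacccbbbccaaca  a
   17  cbbbccaacacbacc$abbacc  c
   18  cc$abbacccbbbccaacacba  a
   19  ccaacacbacc$abbacccbbb  b
   20  ccbbbccaacacbacc$abbac  c
   21  cccbbbccaacacbacc$abba  a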